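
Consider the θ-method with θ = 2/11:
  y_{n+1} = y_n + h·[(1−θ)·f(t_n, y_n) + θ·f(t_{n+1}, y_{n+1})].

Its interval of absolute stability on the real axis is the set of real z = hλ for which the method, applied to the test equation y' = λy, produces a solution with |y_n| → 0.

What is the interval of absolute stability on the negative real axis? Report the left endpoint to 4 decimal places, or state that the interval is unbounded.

z∈(-3.1429,0).

Set f=λy, z=hλ:
  y_{n+1} = y_n + z·[9/11·y_n + 2/11·y_{n+1}] ⇒ (1 − 2/11z)y_{n+1} = (1 + 9/11z)y_n
  R(z) = (1 + 9/11z)/(1 − 2/11z).

Need |R(x)|<1, x<0.
x=-0.98: |R|=0.1682
R=−1: 1+9/11x = −1+2/11x ⇒ -7/11x=2 ⇒ x=2/(-7/11)=-3.1429
Confirm numerically:
  x=-2.935: |R|=0.91375 <1
  x=-2.357: |R|=0.64993 <1
  x=-2.258: |R|=0.60080 <1
  x=-1.324: |R|=0.06712 <1
  x=-3.442: |R|=1.11709 >1
  x=-3.437: |R|=1.11520 >1
Interval (-3.1429, 0).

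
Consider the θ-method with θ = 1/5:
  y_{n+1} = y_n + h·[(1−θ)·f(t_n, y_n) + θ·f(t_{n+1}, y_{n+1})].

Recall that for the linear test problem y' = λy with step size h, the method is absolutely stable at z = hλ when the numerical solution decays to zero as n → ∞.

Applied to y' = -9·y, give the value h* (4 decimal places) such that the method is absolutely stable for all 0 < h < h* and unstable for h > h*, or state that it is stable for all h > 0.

(-3.3333,0); λ=-9 ⇒ h* = (10/3)/9 = 0.3704.

Set f=λy, z=hλ:
  y_{n+1} = y_n + z·[4/5·y_n + 1/5·y_{n+1}] ⇒ (1 − 1/5z)y_{n+1} = (1 + 4/5z)y_n
  R(z) = (1 + 4/5z)/(1 − 1/5z).

Need |R(x)|<1, x<0.
x=-0.53: |R|=0.5208
R=−1: 1+4/5x = −1+1/5x ⇒ -3/5x=2 ⇒ x=2/(-3/5)=-3.3333
Confirm numerically:
  x=-2.918: |R|=0.84264 <1
  x=-2.726: |R|=0.76417 <1
  x=-2.711: |R|=0.75788 <1
  x=-1.699: |R|=0.26810 <1
  x=-3.636: |R|=1.10514 >1
  x=-3.462: |R|=1.04562 >1
Interval (-3.3333, 0).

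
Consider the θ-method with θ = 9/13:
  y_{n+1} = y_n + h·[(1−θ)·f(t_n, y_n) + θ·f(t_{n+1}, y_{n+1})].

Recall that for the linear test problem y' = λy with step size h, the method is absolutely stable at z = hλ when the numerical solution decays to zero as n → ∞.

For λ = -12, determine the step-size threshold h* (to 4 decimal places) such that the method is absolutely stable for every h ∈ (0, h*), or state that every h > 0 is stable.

unbounded; (−∞, 0). Any h>0 works for λ=-12.

Test eqn y'=λy, z=hλ:
  y_{n+1} = y_n + z·[4/13·y_n + 9/13·y_{n+1}] ⇒ (1 − 9/13z)y_{n+1} = (1 + 4/13z)y_n
  so R(z) = (1 + 4/13z)/(1 − 9/13z).

Boundary: |R(x)|=1, x<0.
x=-1.18: |R|=0.3506
x=-2: |R|=0.1613
x=-10: |R|=0.2621
x=-100: |R|=0.4239
θ=9/13≥1/2 ⇒ |1+4/13x|<|1−9/13x| ∀x<0 ⇒ interval (−∞,0).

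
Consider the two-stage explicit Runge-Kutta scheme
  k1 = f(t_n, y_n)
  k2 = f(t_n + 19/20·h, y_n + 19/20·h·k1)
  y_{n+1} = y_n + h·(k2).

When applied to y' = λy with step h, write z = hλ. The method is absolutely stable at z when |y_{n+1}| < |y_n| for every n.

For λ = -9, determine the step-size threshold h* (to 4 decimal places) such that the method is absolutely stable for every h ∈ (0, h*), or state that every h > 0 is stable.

Set f=λy, z=hλ:
  k1=λy_n ⇒ h·k1=z·y_n;  k2=λ(1+19/20z)y_n ⇒ h·k2=z(1+19/20z)y_n
  y_{n+1}/y_n = 1 + z(1+19/20z) = 1 + z + 19/20z²
  R(z) = 1 + z + 19/20z².

Need |R(x)|<1, x<0.
x=-1.41: |R|=1.4787
R=1: x+19/20x²=0 ⇒ x=−20/19=-1.0526; min R=1−1/(4·19/20)=0.7368>−1
Confirm numerically:
  x=-0.867: |R|=0.84710 <1
  x=-0.591: |R|=0.74082 <1
  x=-0.473: |R|=0.73954 <1
  x=-1.647: |R|=1.92998 >1
  x=-1.571: |R|=1.77364 >1
Stable set (-1.0526, 0).

(-1.0526,0); λ=-9 ⇒ h* = (20/19)/9 = 0.1170.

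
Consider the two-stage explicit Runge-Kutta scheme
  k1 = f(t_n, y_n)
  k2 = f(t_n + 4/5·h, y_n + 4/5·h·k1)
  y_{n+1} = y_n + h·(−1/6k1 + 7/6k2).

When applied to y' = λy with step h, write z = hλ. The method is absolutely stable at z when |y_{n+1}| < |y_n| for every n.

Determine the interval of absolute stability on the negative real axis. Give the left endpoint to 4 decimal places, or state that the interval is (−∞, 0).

Set f=λy, z=hλ:
  k1=λy_n ⇒ h·k1=z·y_n;  k2=λ(1+4/5z)y_n ⇒ h·k2=z(1+4/5z)y_n
  y_{n+1}/y_n = 1 − 1/6z + 7/6z(1+4/5z) = 1 + z + 14/15z²
  so R(z) = 1 + z + 14/15z².

Solve |R(x)|<1 on ℝ⁻.
x=-1.4: |R|=1.4293
R=1: x+14/15x²=0 ⇒ x=−15/14=-1.0714; min R=1−1/(4·14/15)=0.7321>−1
Confirm numerically:
  x=-0.918: |R|=0.86854 <1
  x=-0.895: |R|=0.85262 <1
  x=-0.559: |R|=0.73265 <1
  x=-0.478: |R|=0.73525 <1
  x=-1.287: |R|=1.25894 >1
  x=-1.208: |R|=1.15398 >1
  x=-1.108: |R|=1.03782 >1
Interval (-1.0714, 0).

(-1.0714, 0).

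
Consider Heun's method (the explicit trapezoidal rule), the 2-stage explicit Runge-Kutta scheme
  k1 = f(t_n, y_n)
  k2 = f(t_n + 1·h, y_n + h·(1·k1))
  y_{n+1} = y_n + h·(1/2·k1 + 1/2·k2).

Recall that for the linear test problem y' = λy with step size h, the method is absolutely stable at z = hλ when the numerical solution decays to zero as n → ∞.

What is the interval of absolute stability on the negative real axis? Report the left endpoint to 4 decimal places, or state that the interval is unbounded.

z∈(-2.0000,0).

Test eqn y'=λy, z=hλ:
  order 2, 2-stage ⇒ R(z)=1+z+z^2/2
  (e.g. R(-0.52)=0.61520, |R|=0.61520)

Find x<0 with |R(x)|<1.
x=-0.52: |R|=0.6152
|R(-1.78)|=0.8042 |R(-1.48)|=0.6152 |R(-1.15)|=0.5112
Bisect:
  x_lo=-2.8627 |R|=2.2347  x_hi=-0.0957 |R|=0.9089
  mid=-1.47917 |R|=0.61480 →hi
  mid=-2.17091 |R|=1.18551 →lo
  mid=-1.82504 |R|=0.84034 →hi
  mid=-1.99797 |R|=0.99797 →hi
  mid=-2.08444 |R|=1.08801 →lo
  mid=-2.04121 |R|=1.04206 →lo
  mid=-2.01959 |R|=1.01978 →lo
  mid=-2.00878 |R|=1.00882 →lo
  mid=-2.00338 |R|=1.00338 →lo
  mid=-2.00067 |R|=1.00068 →lo
  ...
  [-2.00017,-2.00000] ⇒ x*=-2.0000
Interval (-2.0000, 0).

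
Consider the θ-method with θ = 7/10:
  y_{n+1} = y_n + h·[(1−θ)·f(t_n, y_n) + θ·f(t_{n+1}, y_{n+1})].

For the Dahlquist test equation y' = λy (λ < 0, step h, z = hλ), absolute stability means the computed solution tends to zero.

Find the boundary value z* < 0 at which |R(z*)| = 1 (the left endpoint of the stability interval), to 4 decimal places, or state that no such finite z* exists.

With y'=λy (z=hλ):
  y_{n+1} = y_n + z·[3/10·y_n + 7/10·y_{n+1}] ⇒ (1 − 7/10z)y_{n+1} = (1 + 3/10z)y_n
  Hence R(z) = (1 + 3/10z)/(1 − 7/10z).

Find x<0 with |R(x)|<1.
x=-0.42: |R|=0.6754
x=-2: |R|=0.1667
x=-10: |R|=0.2500
x=-100: |R|=0.4085
θ=7/10≥1/2 ⇒ |1+3/10x|<|1−7/10x| ∀x<0 ⇒ unbounded interval.

interval (−∞, 0).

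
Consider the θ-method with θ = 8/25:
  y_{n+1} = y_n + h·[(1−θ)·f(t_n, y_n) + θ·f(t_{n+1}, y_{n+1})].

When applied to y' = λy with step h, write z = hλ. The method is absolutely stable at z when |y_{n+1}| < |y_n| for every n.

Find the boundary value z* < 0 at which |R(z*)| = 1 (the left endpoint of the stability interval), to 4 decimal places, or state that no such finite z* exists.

Set f=λy, z=hλ:
  y_{n+1} = y_n + z·[17/25·y_n + 8/25·y_{n+1}] ⇒ (1 − 8/25z)y_{n+1} = (1 + 17/25z)y_n
  Hence R(z) = (1 + 17/25z)/(1 − 8/25z).

Find x<0 with |R(x)|<1.
x=-1.42: |R|=0.0237
R=−1: 1+17/25x = −1+8/25x ⇒ -9/25x=2 ⇒ x=2/(-9/25)=-5.5556
Confirm numerically:
  x=-5.397: |R|=0.97907 <1
  x=-4.530: |R|=0.84928 <1
  x=-3.789: |R|=0.71256 <1
  x=-2.315: |R|=0.32985 <1
  x=-6.017: |R|=1.05678 >1
  x=-5.939: |R|=1.04759 >1
  x=-5.934: |R|=1.04700 >1
So |R|<1 on (-5.5556, 0).

z* = -5.5556.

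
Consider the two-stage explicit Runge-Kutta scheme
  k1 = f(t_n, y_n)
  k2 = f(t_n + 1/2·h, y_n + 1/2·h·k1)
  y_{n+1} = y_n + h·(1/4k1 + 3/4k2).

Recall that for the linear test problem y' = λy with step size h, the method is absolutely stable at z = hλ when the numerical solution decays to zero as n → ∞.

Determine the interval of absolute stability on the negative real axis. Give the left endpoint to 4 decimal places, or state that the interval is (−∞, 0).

z∈(-2.6667,0).

On y'=λy, z=hλ:
  k1=λy_n ⇒ h·k1=z·y_n;  k2=λ(1+1/2z)y_n ⇒ h·k2=z(1+1/2z)y_n
  y_{n+1}/y_n = 1 + 1/4z + 3/4z(1+1/2z) = 1 + z + 3/8z²
  Hence R(z) = 1 + z + 3/8z².

Need |R(x)|<1, x<0.
x=-0.35: |R|=0.6959
R=1: x+3/8x²=0 ⇒ x=−8/3=-2.6667; min R=1−1/(4·3/8)=0.3333>−1
Confirm numerically:
  x=-2.534: |R|=0.87393 <1
  x=-2.457: |R|=0.80682 <1
  x=-1.977: |R|=0.48870 <1
  x=-1.117: |R|=0.35088 <1
  x=-2.992: |R|=1.36502 >1
  x=-2.951: |R|=1.31465 >1
  x=-2.785: |R|=1.12358 >1
Interval (-2.6667, 0).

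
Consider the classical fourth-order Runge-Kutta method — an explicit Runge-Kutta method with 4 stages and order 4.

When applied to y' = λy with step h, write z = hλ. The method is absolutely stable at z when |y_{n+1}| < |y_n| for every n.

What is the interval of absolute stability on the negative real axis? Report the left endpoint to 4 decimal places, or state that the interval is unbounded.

Test eqn y'=λy, z=hλ:
  order 4, 4-stage ⇒ R(z)=1+z+z^2/2+z^3/6+z^4/24
  (e.g. R(-0.95)=0.39229, |R|=0.39229)

Find x<0 with |R(x)|<1.
x=-0.95: |R|=0.3923
|R(-2.56)|=0.7102 |R(-1.06)|=0.3559 |R(-0.7)|=0.4978
Bisect:
  x_lo=-3.6363 |R|=3.2465  x_hi=-0.3466 |R|=0.7071
  mid=-1.99145 |R|=0.33052 →hi
  mid=-2.81389 |R|=1.04397 →lo
  mid=-2.40267 |R|=0.56060 →hi
  mid=-2.60828 |R|=0.76431 →hi
  mid=-2.71108 |R|=0.89376 →hi
  mid=-2.76249 |R|=0.96615 →hi
  mid=-2.78819 |R|=1.00437 →lo
  mid=-2.77534 |R|=0.98509 →hi
  mid=-2.78176 |R|=0.99469 →hi
  mid=-2.78497 |R|=0.99952 →hi
  ...
  [-2.78538,-2.78518] ⇒ x*=-2.7853
So |R|<1 on (-2.7853, 0).

z∈(-2.7853,0).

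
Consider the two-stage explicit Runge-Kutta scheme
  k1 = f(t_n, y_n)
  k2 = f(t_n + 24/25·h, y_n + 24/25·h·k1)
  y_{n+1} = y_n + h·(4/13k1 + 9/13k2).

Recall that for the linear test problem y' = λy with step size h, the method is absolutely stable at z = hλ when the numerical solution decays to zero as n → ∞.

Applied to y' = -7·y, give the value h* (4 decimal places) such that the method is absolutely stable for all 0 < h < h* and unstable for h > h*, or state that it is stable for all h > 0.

(-1.5046,0); λ=-7 ⇒ h* = (325/216)/7 = 0.2149.

With y'=λy (z=hλ):
  k1=λy_n ⇒ h·k1=z·y_n;  k2=λ(1+24/25z)y_n ⇒ h·k2=z(1+24/25z)y_n
  y_{n+1}/y_n = 1 + 4/13z + 9/13z(1+24/25z) = 1 + z + 216/325z²
  Hence R(z) = 1 + z + 216/325z².

Boundary: |R(x)|=1, x<0.
x=-0.87: |R|=0.6330
R=1: x+216/325x²=0 ⇒ x=−325/216=-1.5046; min R=1−1/(4·216/325)=0.6238>−1
Confirm numerically:
  x=-1.288: |R|=0.81456 <1
  x=-1.111: |R|=0.70935 <1
  x=-1.082: |R|=0.69608 <1
  x=-2.001: |R|=1.66012 >1
  x=-1.744: |R|=1.27745 >1
  x=-1.618: |R|=1.12191 >1
Stable set (-1.5046, 0).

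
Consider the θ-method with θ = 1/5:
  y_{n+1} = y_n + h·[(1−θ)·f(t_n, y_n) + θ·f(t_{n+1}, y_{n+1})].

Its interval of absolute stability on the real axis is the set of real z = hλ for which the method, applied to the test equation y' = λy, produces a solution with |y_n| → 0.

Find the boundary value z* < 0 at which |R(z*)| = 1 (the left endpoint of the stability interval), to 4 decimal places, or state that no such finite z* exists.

left endpoint -3.3333.

With y'=λy (z=hλ):
  y_{n+1} = y_n + z·[4/5·y_n + 1/5·y_{n+1}] ⇒ (1 − 1/5z)y_{n+1} = (1 + 4/5z)y_n
  so R(z) = (1 + 4/5z)/(1 − 1/5z).

Solve |R(x)|<1 on ℝ⁻.
x=-1.31: |R|=0.0380
R=−1: 1+4/5x = −1+1/5x ⇒ -3/5x=2 ⇒ x=2/(-3/5)=-3.3333
Confirm numerically:
  x=-3.097: |R|=0.91244 <1
  x=-3.079: |R|=0.90556 <1
  x=-2.474: |R|=0.65507 <1
  x=-1.501: |R|=0.15444 <1
  x=-3.719: |R|=1.13270 >1
  x=-3.485: |R|=1.05362 >1
Interval (-3.3333, 0).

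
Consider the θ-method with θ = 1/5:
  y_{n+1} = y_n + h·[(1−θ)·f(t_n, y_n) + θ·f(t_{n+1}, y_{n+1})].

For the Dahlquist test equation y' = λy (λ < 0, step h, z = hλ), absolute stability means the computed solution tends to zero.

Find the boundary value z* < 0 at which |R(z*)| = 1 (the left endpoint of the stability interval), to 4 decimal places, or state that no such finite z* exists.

left endpoint -3.3333.

Test eqn y'=λy, z=hλ:
  y_{n+1} = y_n + z·[4/5·y_n + 1/5·y_{n+1}] ⇒ (1 − 1/5z)y_{n+1} = (1 + 4/5z)y_n
  so R(z) = (1 + 4/5z)/(1 − 1/5z).

Need |R(x)|<1, x<0.
x=-1.49: |R|=0.1479
R=−1: 1+4/5x = −1+1/5x ⇒ -3/5x=2 ⇒ x=2/(-3/5)=-3.3333
Confirm numerically:
  x=-3.016: |R|=0.88124 <1
  x=-2.648: |R|=0.73117 <1
  x=-1.600: |R|=0.21212 <1
  x=-1.415: |R|=0.10288 <1
  x=-3.595: |R|=1.09133 >1
  x=-3.429: |R|=1.03405 >1
Stable set (-3.3333, 0).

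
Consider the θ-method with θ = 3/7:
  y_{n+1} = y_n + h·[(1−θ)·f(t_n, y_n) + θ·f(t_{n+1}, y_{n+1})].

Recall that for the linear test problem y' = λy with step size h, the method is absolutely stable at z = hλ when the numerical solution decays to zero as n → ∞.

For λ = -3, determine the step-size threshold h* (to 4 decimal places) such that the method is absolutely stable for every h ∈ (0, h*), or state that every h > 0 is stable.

(-14.0000,0); λ=-3 ⇒ h* = (14)/3 = 4.6667.

With y'=λy (z=hλ):
  y_{n+1} = y_n + z·[4/7·y_n + 3/7·y_{n+1}] ⇒ (1 − 3/7z)y_{n+1} = (1 + 4/7z)y_n
  ⇒ R(z) = (1 + 4/7z)/(1 − 3/7z).

Boundary: |R(x)|=1, x<0.
x=-0.45: |R|=0.6228
R=−1: 1+4/7x = −1+3/7x ⇒ -1/7x=2 ⇒ x=2/(-1/7)=-14.0000
Confirm numerically:
  x=-13.254: |R|=0.98405 <1
  x=-11.387: |R|=0.93652 <1
  x=-10.974: |R|=0.92420 <1
  x=-10.318: |R|=0.90299 <1
  x=-14.550: |R|=1.01086 >1
  x=-14.060: |R|=1.00122 >1
Stable set (-14.0000, 0).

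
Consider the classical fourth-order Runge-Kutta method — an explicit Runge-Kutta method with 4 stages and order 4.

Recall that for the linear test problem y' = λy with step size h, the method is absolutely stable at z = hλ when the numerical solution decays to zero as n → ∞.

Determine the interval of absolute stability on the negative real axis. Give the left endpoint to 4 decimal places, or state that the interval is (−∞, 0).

(-2.7853, 0).

With y'=λy (z=hλ):
  order 4, 4-stage ⇒ R(z)=1+z+z^2/2+z^3/6+z^4/24
  (e.g. R(-1.16)=0.32809, |R|=0.32809)

Find x<0 with |R(x)|<1.
x=-1.16: |R|=0.3281
|R(-2.48)|=0.6292 |R(-1.81)|=0.2870 |R(-1.35)|=0.2896
Bisect:
  x_lo=-3.6549 |R|=3.3223  x_hi=-0.1389 |R|=0.8703
  mid=-1.89693 |R|=0.30411 →hi
  mid=-2.77593 |R|=0.98597 →hi
  mid=-3.21542 |R|=1.86728 →lo
  mid=-2.99567 |R|=1.36637 →lo
  mid=-2.88580 |R|=1.16241 →lo
  mid=-2.83086 |R|=1.07091 →lo
  mid=-2.80339 |R|=1.02763 →lo
  ...
  [-2.78537,-2.78515] ⇒ x*=-2.7853
Interval (-2.7853, 0).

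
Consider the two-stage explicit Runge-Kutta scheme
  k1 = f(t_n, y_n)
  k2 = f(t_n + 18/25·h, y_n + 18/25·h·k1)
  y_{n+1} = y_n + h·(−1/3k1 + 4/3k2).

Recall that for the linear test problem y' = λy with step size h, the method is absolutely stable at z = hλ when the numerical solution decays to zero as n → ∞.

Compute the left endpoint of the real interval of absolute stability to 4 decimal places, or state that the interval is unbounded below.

left endpoint -1.0417.

On y'=λy, z=hλ:
  k1=λy_n ⇒ h·k1=z·y_n;  k2=λ(1+18/25z)y_n ⇒ h·k2=z(1+18/25z)y_n
  y_{n+1}/y_n = 1 − 1/3z + 4/3z(1+18/25z) = 1 + z + 24/25z²
  ⇒ R(z) = 1 + z + 24/25z².

Boundary: |R(x)|=1, x<0.
x=-1.36: |R|=1.4156
R=1: x+24/25x²=0 ⇒ x=−25/24=-1.0417; min R=1−1/(4·24/25)=0.7396>−1
Confirm numerically:
  x=-0.748: |R|=0.78912 <1
  x=-0.739: |R|=0.78528 <1
  x=-0.550: |R|=0.74040 <1
  x=-0.545: |R|=0.74014 <1
  x=-1.522: |R|=1.70182 >1
  x=-1.241: |R|=1.23748 >1
  x=-1.171: |R|=1.14539 >1
Interval (-1.0417, 0).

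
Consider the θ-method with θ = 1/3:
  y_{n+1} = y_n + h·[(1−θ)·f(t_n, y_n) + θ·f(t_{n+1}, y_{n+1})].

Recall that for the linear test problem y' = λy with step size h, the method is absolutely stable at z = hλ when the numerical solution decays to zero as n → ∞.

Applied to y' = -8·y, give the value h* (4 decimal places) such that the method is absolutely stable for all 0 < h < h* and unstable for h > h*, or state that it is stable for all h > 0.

On y'=λy, z=hλ:
  y_{n+1} = y_n + z·[2/3·y_n + 1/3·y_{n+1}] ⇒ (1 − 1/3z)y_{n+1} = (1 + 2/3z)y_n
  R(z) = (1 + 2/3z)/(1 − 1/3z).

Need |R(x)|<1, x<0.
x=-1.67: |R|=0.0728
R=−1: 1+2/3x = −1+1/3x ⇒ -1/3x=2 ⇒ x=2/(-1/3)=-6.0000
Confirm numerically:
  x=-5.354: |R|=0.92267 <1
  x=-5.055: |R|=0.88268 <1
  x=-5.004: |R|=0.87556 <1
  x=-3.171: |R|=0.54157 <1
  x=-6.589: |R|=1.06142 >1
  x=-6.502: |R|=1.05283 >1
Stable set (-6.0000, 0).

(-6.0000,0); λ=-8 ⇒ h* = (6)/8 = 0.7500.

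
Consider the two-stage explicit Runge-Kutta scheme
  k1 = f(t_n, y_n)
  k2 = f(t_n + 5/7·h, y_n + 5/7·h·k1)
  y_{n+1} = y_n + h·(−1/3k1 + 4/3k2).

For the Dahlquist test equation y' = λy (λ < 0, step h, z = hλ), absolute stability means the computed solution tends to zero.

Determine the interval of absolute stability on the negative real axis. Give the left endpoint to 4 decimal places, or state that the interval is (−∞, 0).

(-1.0500, 0).

Set f=λy, z=hλ:
  k1=λy_n ⇒ h·k1=z·y_n;  k2=λ(1+5/7z)y_n ⇒ h·k2=z(1+5/7z)y_n
  y_{n+1}/y_n = 1 − 1/3z + 4/3z(1+5/7z) = 1 + z + 20/21z²
  Hence R(z) = 1 + z + 20/21z².

Need |R(x)|<1, x<0.
x=-1.52: |R|=1.6804
R=1: x+20/21x²=0 ⇒ x=−21/20=-1.0500; min R=1−1/(4·20/21)=0.7375>−1
Confirm numerically:
  x=-0.777: |R|=0.79798 <1
  x=-0.559: |R|=0.73860 <1
  x=-0.529: |R|=0.73752 <1
  x=-0.528: |R|=0.73751 <1
  x=-1.387: |R|=1.44516 >1
  x=-1.329: |R|=1.35313 >1
Interval (-1.0500, 0).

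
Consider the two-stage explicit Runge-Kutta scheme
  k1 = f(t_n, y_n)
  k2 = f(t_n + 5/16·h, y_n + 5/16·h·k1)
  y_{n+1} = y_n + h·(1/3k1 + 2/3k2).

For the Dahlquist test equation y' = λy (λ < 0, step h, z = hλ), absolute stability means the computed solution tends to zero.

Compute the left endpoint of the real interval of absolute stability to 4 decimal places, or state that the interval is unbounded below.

z* = -4.8000.

With y'=λy (z=hλ):
  k1=λy_n ⇒ h·k1=z·y_n;  k2=λ(1+5/16z)y_n ⇒ h·k2=z(1+5/16z)y_n
  y_{n+1}/y_n = 1 + 1/3z + 2/3z(1+5/16z) = 1 + z + 5/24z²
  ⇒ R(z) = 1 + z + 5/24z².

Need |R(x)|<1, x<0.
x=-0.74: |R|=0.3741
R=1: x+5/24x²=0 ⇒ x=−24/5=-4.8000; min R=1−1/(4·5/24)=-0.2000>−1
Confirm numerically:
  x=-4.297: |R|=0.54971 <1
  x=-4.013: |R|=0.34204 <1
  x=-3.725: |R|=0.16576 <1
  x=-3.565: |R|=0.08276 <1
  x=-5.282: |R|=1.53040 >1
  x=-5.225: |R|=1.46263 >1
  x=-5.175: |R|=1.40430 >1
So |R|<1 on (-4.8000, 0).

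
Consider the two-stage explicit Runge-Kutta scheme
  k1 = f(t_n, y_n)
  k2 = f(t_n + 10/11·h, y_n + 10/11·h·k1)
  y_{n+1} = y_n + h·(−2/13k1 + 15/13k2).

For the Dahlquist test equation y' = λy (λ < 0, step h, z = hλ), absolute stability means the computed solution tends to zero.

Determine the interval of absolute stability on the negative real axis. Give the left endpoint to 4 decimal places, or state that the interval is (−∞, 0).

On y'=λy, z=hλ:
  k1=λy_n ⇒ h·k1=z·y_n;  k2=λ(1+10/11z)y_n ⇒ h·k2=z(1+10/11z)y_n
  y_{n+1}/y_n = 1 − 2/13z + 15/13z(1+10/11z) = 1 + z + 150/143z²
  Hence R(z) = 1 + z + 150/143z².

Solve |R(x)|<1 on ℝ⁻.
x=-0.74: |R|=0.8344
R=1: x+150/143x²=0 ⇒ x=−143/150=-0.9533; min R=1−1/(4·150/143)=0.7617>−1
Confirm numerically:
  x=-0.910: |R|=0.95864 <1
  x=-0.813: |R|=0.88032 <1
  x=-0.742: |R|=0.83551 <1
  x=-0.547: |R|=0.76686 <1
  x=-1.202: |R|=1.31353 >1
  x=-1.012: |R|=1.06228 >1
Interval (-0.9533, 0).

z∈(-0.9533,0).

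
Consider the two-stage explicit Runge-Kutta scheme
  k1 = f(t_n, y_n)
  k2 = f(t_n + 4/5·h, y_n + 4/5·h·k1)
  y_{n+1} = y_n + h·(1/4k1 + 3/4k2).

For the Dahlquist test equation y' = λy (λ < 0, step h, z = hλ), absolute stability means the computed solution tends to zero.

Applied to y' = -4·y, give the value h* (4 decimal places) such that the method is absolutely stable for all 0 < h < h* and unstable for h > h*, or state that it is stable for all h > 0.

Set f=λy, z=hλ:
  k1=λy_n ⇒ h·k1=z·y_n;  k2=λ(1+4/5z)y_n ⇒ h·k2=z(1+4/5z)y_n
  y_{n+1}/y_n = 1 + 1/4z + 3/4z(1+4/5z) = 1 + z + 3/5z²
  ⇒ R(z) = 1 + z + 3/5z².

Find x<0 with |R(x)|<1.
x=-1.1: |R|=0.6260
R=1: x+3/5x²=0 ⇒ x=−5/3=-1.6667; min R=1−1/(4·3/5)=0.5833>−1
Confirm numerically:
  x=-1.330: |R|=0.73134 <1
  x=-1.031: |R|=0.60678 <1
  x=-0.871: |R|=0.58418 <1
  x=-2.043: |R|=1.46131 >1
  x=-2.039: |R|=1.45551 >1
  x=-1.867: |R|=1.22441 >1
Interval (-1.6667, 0).

(-1.6667,0); λ=-4 ⇒ h* = (5/3)/4 = 0.4167.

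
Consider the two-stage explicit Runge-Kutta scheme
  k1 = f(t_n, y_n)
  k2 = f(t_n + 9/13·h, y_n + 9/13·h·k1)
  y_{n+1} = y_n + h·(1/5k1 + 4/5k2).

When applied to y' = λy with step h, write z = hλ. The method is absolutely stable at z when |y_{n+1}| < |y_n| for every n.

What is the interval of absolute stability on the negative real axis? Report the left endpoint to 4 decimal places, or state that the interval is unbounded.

Set f=λy, z=hλ:
  k1=λy_n ⇒ h·k1=z·y_n;  k2=λ(1+9/13z)y_n ⇒ h·k2=z(1+9/13z)y_n
  y_{n+1}/y_n = 1 + 1/5z + 4/5z(1+9/13z) = 1 + z + 36/65z²
  ⇒ R(z) = 1 + z + 36/65z².

Boundary: |R(x)|=1, x<0.
x=-0.47: |R|=0.6523
R=1: x+36/65x²=0 ⇒ x=−65/36=-1.8056; min R=1−1/(4·36/65)=0.5486>−1
Confirm numerically:
  x=-0.903: |R|=0.54861 <1
  x=-0.832: |R|=0.55139 <1
  x=-0.763: |R|=0.55943 <1
  x=-2.395: |R|=1.78188 >1
  x=-2.373: |R|=1.74578 >1
  x=-1.883: |R|=1.08077 >1
Interval (-1.8056, 0).

z∈(-1.8056,0).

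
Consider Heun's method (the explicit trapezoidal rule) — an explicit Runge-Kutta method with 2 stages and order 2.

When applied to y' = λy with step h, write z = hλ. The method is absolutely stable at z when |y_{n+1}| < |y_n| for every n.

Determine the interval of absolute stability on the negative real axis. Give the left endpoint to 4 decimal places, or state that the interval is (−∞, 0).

Set f=λy, z=hλ:
  order 2, 2-stage ⇒ R(z)=1+z+z^2/2
  (e.g. R(-1.27)=0.53645, |R|=0.53645)

Find x<0 with |R(x)|<1.
x=-1.27: |R|=0.5364
|R(-2.35)|=1.4113 |R(-0.71)|=0.5421 |R(-0.67)|=0.5544
Bisect:
  x_lo=-2.5788 |R|=1.7463  x_hi=-0.3908 |R|=0.6855
  mid=-1.48484 |R|=0.61753 →hi
  mid=-2.03183 |R|=1.03234 →lo
  mid=-1.75834 |R|=0.78754 →hi
  mid=-1.89508 |R|=0.90059 →hi
  mid=-1.96346 |R|=0.96413 →hi
  mid=-1.99765 |R|=0.99765 →hi
  mid=-2.01474 |R|=1.01485 →lo
  mid=-2.00619 |R|=1.00621 →lo
  mid=-2.00192 |R|=1.00192 →lo
  ...
  [-2.00005,-1.99992] ⇒ x*=-2.0000
Interval (-2.0000, 0).

(-2.0000, 0).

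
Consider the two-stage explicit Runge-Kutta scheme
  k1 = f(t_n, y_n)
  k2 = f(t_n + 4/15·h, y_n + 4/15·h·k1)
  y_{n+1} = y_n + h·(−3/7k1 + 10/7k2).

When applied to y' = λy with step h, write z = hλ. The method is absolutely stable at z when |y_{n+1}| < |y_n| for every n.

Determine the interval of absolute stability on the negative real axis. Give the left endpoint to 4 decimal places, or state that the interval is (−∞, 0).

Set f=λy, z=hλ:
  k1=λy_n ⇒ h·k1=z·y_n;  k2=λ(1+4/15z)y_n ⇒ h·k2=z(1+4/15z)y_n
  y_{n+1}/y_n = 1 − 3/7z + 10/7z(1+4/15z) = 1 + z + 8/21z²
  so R(z) = 1 + z + 8/21z².

Need |R(x)|<1, x<0.
x=-0.87: |R|=0.4183
R=1: x+8/21x²=0 ⇒ x=−21/8=-2.6250; min R=1−1/(4·8/21)=0.3438>−1
Confirm numerically:
  x=-2.228: |R|=0.66304 <1
  x=-2.142: |R|=0.60587 <1
  x=-1.737: |R|=0.41240 <1
  x=-3.214: |R|=1.72116 >1
  x=-2.731: |R|=1.11028 >1
Stable set (-2.6250, 0).

(-2.6250, 0).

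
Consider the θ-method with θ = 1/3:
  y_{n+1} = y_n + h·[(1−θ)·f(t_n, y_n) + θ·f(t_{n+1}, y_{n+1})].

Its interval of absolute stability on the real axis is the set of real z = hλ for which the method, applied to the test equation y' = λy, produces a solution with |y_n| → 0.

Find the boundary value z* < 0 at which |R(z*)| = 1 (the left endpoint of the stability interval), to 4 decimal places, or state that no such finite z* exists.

left endpoint -6.0000.

On y'=λy, z=hλ:
  y_{n+1} = y_n + z·[2/3·y_n + 1/3·y_{n+1}] ⇒ (1 − 1/3z)y_{n+1} = (1 + 2/3z)y_n
  ⇒ R(z) = (1 + 2/3z)/(1 − 1/3z).

Solve |R(x)|<1 on ℝ⁻.
x=-1.67: |R|=0.0728
R=−1: 1+2/3x = −1+1/3x ⇒ -1/3x=2 ⇒ x=2/(-1/3)=-6.0000
Confirm numerically:
  x=-5.877: |R|=0.98614 <1
  x=-4.934: |R|=0.86564 <1
  x=-4.247: |R|=0.75811 <1
  x=-6.482: |R|=1.05083 >1
  x=-6.217: |R|=1.02354 >1
Interval (-6.0000, 0).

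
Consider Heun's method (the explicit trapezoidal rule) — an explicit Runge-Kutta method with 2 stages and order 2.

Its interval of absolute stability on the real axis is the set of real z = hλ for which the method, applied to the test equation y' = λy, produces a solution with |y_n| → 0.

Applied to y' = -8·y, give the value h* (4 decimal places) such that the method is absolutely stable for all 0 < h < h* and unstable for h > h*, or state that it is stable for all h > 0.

(-2.0000,0); λ=-8 ⇒ h* = 0.2500.

Set f=λy, z=hλ:
  order 2, 2-stage ⇒ R(z)=1+z+z^2/2
  (e.g. R(-0.3)=0.74500, |R|=0.74500)

Find x<0 with |R(x)|<1.
x=-0.3: |R|=0.7450
|R(-1.79)|=0.8121 |R(-0.74)|=0.5338 |R(-0.5)|=0.6250
Bisect:
  x_lo=-2.7197 |R|=1.9786  x_hi=-0.3449 |R|=0.7146
  mid=-1.53230 |R|=0.64167 →hi
  mid=-2.12599 |R|=1.13393 →lo
  mid=-1.82915 |R|=0.84374 →hi
  mid=-1.97757 |R|=0.97782 →hi
  mid=-2.05178 |R|=1.05312 →lo
  mid=-2.01467 |R|=1.01478 →lo
  mid=-1.99612 |R|=0.99613 →hi
  mid=-2.00540 |R|=1.00541 →lo
  mid=-2.00076 |R|=1.00076 →lo
  mid=-1.99844 |R|=0.99844 →hi
  ...
  [-2.00003,-1.99989] ⇒ x*=-2.0000
So |R|<1 on (-2.0000, 0).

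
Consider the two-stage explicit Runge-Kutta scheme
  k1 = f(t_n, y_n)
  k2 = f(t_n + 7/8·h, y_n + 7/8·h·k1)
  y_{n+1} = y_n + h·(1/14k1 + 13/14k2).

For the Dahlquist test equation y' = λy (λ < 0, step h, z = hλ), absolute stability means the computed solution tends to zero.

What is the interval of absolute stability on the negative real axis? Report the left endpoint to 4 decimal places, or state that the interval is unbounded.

Set f=λy, z=hλ:
  k1=λy_n ⇒ h·k1=z·y_n;  k2=λ(1+7/8z)y_n ⇒ h·k2=z(1+7/8z)y_n
  y_{n+1}/y_n = 1 + 1/14z + 13/14z(1+7/8z) = 1 + z + 13/16z²
  R(z) = 1 + z + 13/16z².

Boundary: |R(x)|=1, x<0.
x=-0.73: |R|=0.7030
R=1: x+13/16x²=0 ⇒ x=−16/13=-1.2308; min R=1−1/(4·13/16)=0.6923>−1
Confirm numerically:
  x=-0.944: |R|=0.78005 <1
  x=-0.616: |R|=0.69231 <1
  x=-0.505: |R|=0.70221 <1
  x=-1.591: |R|=1.46567 >1
  x=-1.549: |R|=1.40051 >1
  x=-1.414: |R|=1.21051 >1
Interval (-1.2308, 0).

(-1.2308, 0).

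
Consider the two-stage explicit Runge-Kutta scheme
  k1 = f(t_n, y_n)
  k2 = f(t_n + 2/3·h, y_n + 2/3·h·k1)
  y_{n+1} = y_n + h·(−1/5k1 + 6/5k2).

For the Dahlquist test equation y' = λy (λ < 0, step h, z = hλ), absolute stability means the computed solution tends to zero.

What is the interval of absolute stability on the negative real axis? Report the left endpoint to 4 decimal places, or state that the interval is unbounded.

(-1.2500, 0).

With y'=λy (z=hλ):
  k1=λy_n ⇒ h·k1=z·y_n;  k2=λ(1+2/3z)y_n ⇒ h·k2=z(1+2/3z)y_n
  y_{n+1}/y_n = 1 − 1/5z + 6/5z(1+2/3z) = 1 + z + 4/5z²
  ⇒ R(z) = 1 + z + 4/5z².

Solve |R(x)|<1 on ℝ⁻.
x=-1.67: |R|=1.5611
R=1: x+4/5x²=0 ⇒ x=−5/4=-1.2500; min R=1−1/(4·4/5)=0.6875>−1
Confirm numerically:
  x=-0.761: |R|=0.70230 <1
  x=-0.676: |R|=0.68958 <1
  x=-0.638: |R|=0.68764 <1
  x=-1.595: |R|=1.44022 >1
  x=-1.518: |R|=1.32546 >1
  x=-1.382: |R|=1.14594 >1
Stable set (-1.2500, 0).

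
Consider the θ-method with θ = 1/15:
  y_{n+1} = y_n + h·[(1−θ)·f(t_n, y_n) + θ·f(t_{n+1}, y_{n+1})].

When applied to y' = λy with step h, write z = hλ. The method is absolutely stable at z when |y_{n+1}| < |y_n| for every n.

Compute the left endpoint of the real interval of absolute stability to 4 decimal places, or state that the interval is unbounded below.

Set f=λy, z=hλ:
  y_{n+1} = y_n + z·[14/15·y_n + 1/15·y_{n+1}] ⇒ (1 − 1/15z)y_{n+1} = (1 + 14/15z)y_n
  Hence R(z) = (1 + 14/15z)/(1 − 1/15z).

Boundary: |R(x)|=1, x<0.
x=-0.8: |R|=0.2405
R=−1: 1+14/15x = −1+1/15x ⇒ -13/15x=2 ⇒ x=2/(-13/15)=-2.3077
Confirm numerically:
  x=-2.174: |R|=0.89880 <1
  x=-2.120: |R|=0.85748 <1
  x=-1.843: |R|=0.64133 <1
  x=-0.962: |R|=0.09598 <1
  x=-2.636: |R|=1.24200 >1
  x=-2.453: |R|=1.10823 >1
Interval (-2.3077, 0).

z* = -2.3077.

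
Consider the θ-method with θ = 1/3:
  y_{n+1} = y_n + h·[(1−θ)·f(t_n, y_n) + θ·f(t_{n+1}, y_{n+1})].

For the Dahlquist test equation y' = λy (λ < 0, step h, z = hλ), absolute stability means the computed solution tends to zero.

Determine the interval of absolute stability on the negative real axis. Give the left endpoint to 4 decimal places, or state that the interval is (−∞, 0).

z∈(-6.0000,0).

On y'=λy, z=hλ:
  y_{n+1} = y_n + z·[2/3·y_n + 1/3·y_{n+1}] ⇒ (1 − 1/3z)y_{n+1} = (1 + 2/3z)y_n
  so R(z) = (1 + 2/3z)/(1 − 1/3z).

Need |R(x)|<1, x<0.
x=-0.6: |R|=0.5000
R=−1: 1+2/3x = −1+1/3x ⇒ -1/3x=2 ⇒ x=2/(-1/3)=-6.0000
Confirm numerically:
  x=-5.934: |R|=0.99261 <1
  x=-5.745: |R|=0.97084 <1
  x=-4.689: |R|=0.82950 <1
  x=-3.525: |R|=0.62069 <1
  x=-6.435: |R|=1.04610 >1
  x=-6.063: |R|=1.00695 >1
Stable set (-6.0000, 0).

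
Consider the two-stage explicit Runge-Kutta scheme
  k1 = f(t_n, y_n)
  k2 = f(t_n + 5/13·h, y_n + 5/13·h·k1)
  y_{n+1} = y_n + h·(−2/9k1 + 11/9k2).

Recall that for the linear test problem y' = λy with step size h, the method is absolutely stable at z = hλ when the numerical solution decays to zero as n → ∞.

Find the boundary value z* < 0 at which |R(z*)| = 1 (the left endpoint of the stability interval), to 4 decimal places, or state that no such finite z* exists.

left endpoint -2.1273.

Test eqn y'=λy, z=hλ:
  k1=λy_n ⇒ h·k1=z·y_n;  k2=λ(1+5/13z)y_n ⇒ h·k2=z(1+5/13z)y_n
  y_{n+1}/y_n = 1 − 2/9z + 11/9z(1+5/13z) = 1 + z + 55/117z²
  Hence R(z) = 1 + z + 55/117z².

Need |R(x)|<1, x<0.
x=-0.76: |R|=0.5115
R=1: x+55/117x²=0 ⇒ x=−117/55=-2.1273; min R=1−1/(4·55/117)=0.4682>−1
Confirm numerically:
  x=-1.581: |R|=0.59401 <1
  x=-1.274: |R|=0.48898 <1
  x=-1.012: |R|=0.46944 <1
  x=-0.863: |R|=0.48711 <1
  x=-2.543: |R|=1.49697 >1
  x=-2.492: |R|=1.42726 >1
  x=-2.168: |R|=1.04151 >1
Interval (-2.1273, 0).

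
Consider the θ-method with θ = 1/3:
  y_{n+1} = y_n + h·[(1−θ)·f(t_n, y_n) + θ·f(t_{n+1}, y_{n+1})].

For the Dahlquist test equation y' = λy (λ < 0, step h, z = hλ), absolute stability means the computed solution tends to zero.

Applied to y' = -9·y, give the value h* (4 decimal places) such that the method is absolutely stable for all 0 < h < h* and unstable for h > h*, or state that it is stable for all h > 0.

(-6.0000,0); λ=-9 ⇒ h* = (6)/9 = 0.6667.

With y'=λy (z=hλ):
  y_{n+1} = y_n + z·[2/3·y_n + 1/3·y_{n+1}] ⇒ (1 − 1/3z)y_{n+1} = (1 + 2/3z)y_n
  Hence R(z) = (1 + 2/3z)/(1 − 1/3z).

Solve |R(x)|<1 on ℝ⁻.
x=-0.89: |R|=0.3136
R=−1: 1+2/3x = −1+1/3x ⇒ -1/3x=2 ⇒ x=2/(-1/3)=-6.0000
Confirm numerically:
  x=-3.623: |R|=0.64110 <1
  x=-3.472: |R|=0.60939 <1
  x=-2.941: |R|=0.48510 <1
  x=-6.358: |R|=1.03826 >1
  x=-6.349: |R|=1.03733 >1
Interval (-6.0000, 0).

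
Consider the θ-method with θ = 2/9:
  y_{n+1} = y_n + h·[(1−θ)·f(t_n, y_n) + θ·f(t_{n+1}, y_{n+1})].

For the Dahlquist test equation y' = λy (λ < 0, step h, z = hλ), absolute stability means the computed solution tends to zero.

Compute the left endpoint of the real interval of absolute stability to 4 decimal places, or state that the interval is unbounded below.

z* = -3.6000.

Set f=λy, z=hλ:
  y_{n+1} = y_n + z·[7/9·y_n + 2/9·y_{n+1}] ⇒ (1 − 2/9z)y_{n+1} = (1 + 7/9z)y_n
  Hence R(z) = (1 + 7/9z)/(1 − 2/9z).

Boundary: |R(x)|=1, x<0.
x=-0.63: |R|=0.4474
R=−1: 1+7/9x = −1+2/9x ⇒ -5/9x=2 ⇒ x=2/(-5/9)=-3.6000
Confirm numerically:
  x=-3.481: |R|=0.96272 <1
  x=-2.097: |R|=0.43042 <1
  x=-1.480: |R|=0.11371 <1
  x=-3.851: |R|=1.07514 >1
  x=-3.787: |R|=1.05641 >1
Stable set (-3.6000, 0).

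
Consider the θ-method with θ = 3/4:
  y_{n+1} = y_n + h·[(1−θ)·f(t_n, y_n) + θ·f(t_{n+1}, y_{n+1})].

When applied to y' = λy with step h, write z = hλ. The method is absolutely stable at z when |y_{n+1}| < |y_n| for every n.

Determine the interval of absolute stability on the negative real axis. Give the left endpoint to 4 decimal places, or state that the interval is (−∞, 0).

On y'=λy, z=hλ:
  y_{n+1} = y_n + z·[1/4·y_n + 3/4·y_{n+1}] ⇒ (1 − 3/4z)y_{n+1} = (1 + 1/4z)y_n
  R(z) = (1 + 1/4z)/(1 − 3/4z).

Need |R(x)|<1, x<0.
x=-1.29: |R|=0.3443
x=-2: |R|=0.2000
x=-10: |R|=0.1765
x=-100: |R|=0.3158
θ=3/4≥1/2 ⇒ |1+1/4x|<|1−3/4x| ∀x<0 ⇒ unbounded interval.

(−∞, 0) — no finite endpoint.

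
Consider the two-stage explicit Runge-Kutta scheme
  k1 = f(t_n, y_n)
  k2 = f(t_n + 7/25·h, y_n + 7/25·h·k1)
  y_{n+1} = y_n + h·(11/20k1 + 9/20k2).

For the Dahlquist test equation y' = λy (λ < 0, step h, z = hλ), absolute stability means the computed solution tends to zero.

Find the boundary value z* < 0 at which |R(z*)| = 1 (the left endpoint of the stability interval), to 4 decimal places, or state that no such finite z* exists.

left endpoint -7.9365.

With y'=λy (z=hλ):
  k1=λy_n ⇒ h·k1=z·y_n;  k2=λ(1+7/25z)y_n ⇒ h·k2=z(1+7/25z)y_n
  y_{n+1}/y_n = 1 + 11/20z + 9/20z(1+7/25z) = 1 + z + 63/500z²
  ⇒ R(z) = 1 + z + 63/500z².

Need |R(x)|<1, x<0.
x=-0.4: |R|=0.6202
R=1: x+63/500x²=0 ⇒ x=−500/63=-7.9365; min R=1−1/(4·63/500)=-0.9841>−1
Confirm numerically:
  x=-6.947: |R|=0.13386 <1
  x=-6.488: |R|=0.18414 <1
  x=-6.446: |R|=0.21058 <1
  x=-3.492: |R|=0.95555 <1
  x=-8.234: |R|=1.30864 >1
  x=-7.961: |R|=1.02457 >1
Interval (-7.9365, 0).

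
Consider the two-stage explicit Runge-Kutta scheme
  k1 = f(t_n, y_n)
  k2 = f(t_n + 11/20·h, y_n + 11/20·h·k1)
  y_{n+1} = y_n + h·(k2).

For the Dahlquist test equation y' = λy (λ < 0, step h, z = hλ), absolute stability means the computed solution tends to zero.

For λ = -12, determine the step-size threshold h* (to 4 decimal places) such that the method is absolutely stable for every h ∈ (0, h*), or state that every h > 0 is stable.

(-1.8182,0); λ=-12 ⇒ h* = (20/11)/12 = 0.1515.

With y'=λy (z=hλ):
  k1=λy_n ⇒ h·k1=z·y_n;  k2=λ(1+11/20z)y_n ⇒ h·k2=z(1+11/20z)y_n
  y_{n+1}/y_n = 1 + z(1+11/20z) = 1 + z + 11/20z²
  so R(z) = 1 + z + 11/20z².

Solve |R(x)|<1 on ℝ⁻.
x=-1.77: |R|=0.9531
R=1: x+11/20x²=0 ⇒ x=−20/11=-1.8182; min R=1−1/(4·11/20)=0.5455>−1
Confirm numerically:
  x=-1.364: |R|=0.65927 <1
  x=-1.343: |R|=0.64901 <1
  x=-1.091: |R|=0.56365 <1
  x=-0.775: |R|=0.55534 <1
  x=-2.303: |R|=1.61409 >1
  x=-1.851: |R|=1.03341 >1
So |R|<1 on (-1.8182, 0).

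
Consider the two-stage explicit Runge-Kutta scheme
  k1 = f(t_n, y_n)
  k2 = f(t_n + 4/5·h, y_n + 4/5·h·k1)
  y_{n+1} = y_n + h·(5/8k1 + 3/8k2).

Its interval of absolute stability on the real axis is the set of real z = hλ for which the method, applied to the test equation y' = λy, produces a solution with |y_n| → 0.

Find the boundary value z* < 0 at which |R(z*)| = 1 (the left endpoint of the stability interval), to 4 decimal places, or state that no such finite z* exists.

Set f=λy, z=hλ:
  k1=λy_n ⇒ h·k1=z·y_n;  k2=λ(1+4/5z)y_n ⇒ h·k2=z(1+4/5z)y_n
  y_{n+1}/y_n = 1 + 5/8z + 3/8z(1+4/5z) = 1 + z + 3/10z²
  ⇒ R(z) = 1 + z + 3/10z².

Need |R(x)|<1, x<0.
x=-1.24: |R|=0.2213
R=1: x+3/10x²=0 ⇒ x=−10/3=-3.3333; min R=1−1/(4·3/10)=0.1667>−1
Confirm numerically:
  x=-3.149: |R|=0.82586 <1
  x=-2.056: |R|=0.21214 <1
  x=-1.815: |R|=0.17327 <1
  x=-3.851: |R|=1.59806 >1
  x=-3.730: |R|=1.44387 >1
  x=-3.537: |R|=1.21611 >1
So |R|<1 on (-3.3333, 0).

z* = -3.3333.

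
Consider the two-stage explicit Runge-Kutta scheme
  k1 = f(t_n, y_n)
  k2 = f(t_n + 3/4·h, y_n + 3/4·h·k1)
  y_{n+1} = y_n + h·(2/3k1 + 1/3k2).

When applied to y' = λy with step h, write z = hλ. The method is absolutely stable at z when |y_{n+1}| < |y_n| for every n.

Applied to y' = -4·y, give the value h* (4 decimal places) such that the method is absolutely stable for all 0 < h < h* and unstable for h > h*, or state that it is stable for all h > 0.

Set f=λy, z=hλ:
  k1=λy_n ⇒ h·k1=z·y_n;  k2=λ(1+3/4z)y_n ⇒ h·k2=z(1+3/4z)y_n
  y_{n+1}/y_n = 1 + 2/3z + 1/3z(1+3/4z) = 1 + z + 1/4z²
  R(z) = 1 + z + 1/4z².

Solve |R(x)|<1 on ℝ⁻.
x=-1: |R|=0.2500
R=1: x+1/4x²=0 ⇒ x=−4=-4.0000; min R=1−1/(4·1/4)=0.0000>−1
Confirm numerically:
  x=-2.469: |R|=0.05499 <1
  x=-2.316: |R|=0.02496 <1
  x=-2.193: |R|=0.00931 <1
  x=-4.576: |R|=1.65894 >1
  x=-4.545: |R|=1.61926 >1
  x=-4.279: |R|=1.29846 >1
Stable set (-4.0000, 0).

(-4.0000,0); λ=-4 ⇒ h* = (4)/4 = 1.0000.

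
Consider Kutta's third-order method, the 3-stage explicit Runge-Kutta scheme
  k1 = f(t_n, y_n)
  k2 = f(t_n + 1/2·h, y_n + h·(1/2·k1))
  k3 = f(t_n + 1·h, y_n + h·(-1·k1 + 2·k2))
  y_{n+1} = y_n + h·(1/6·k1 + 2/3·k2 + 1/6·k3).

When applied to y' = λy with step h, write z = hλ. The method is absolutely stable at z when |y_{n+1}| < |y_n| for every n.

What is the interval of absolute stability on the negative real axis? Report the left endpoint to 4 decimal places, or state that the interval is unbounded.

(-2.5127, 0).

Set f=λy, z=hλ:
  order 3, 3-stage ⇒ R(z)=1+z+z^2/2+z^3/6
  (e.g. R(-1.43)=0.10508, |R|=0.10508)

Boundary: |R(x)|=1, x<0.
x=-1.43: |R|=0.1051
|R(-2.5)|=0.9792 |R(-1.35)|=0.1512 |R(-1.04)|=0.3133
Bisect:
  x_lo=-2.9531 |R|=1.8850  x_hi=-0.0585 |R|=0.9432
  mid=-1.50581 |R|=0.05886 →hi
  mid=-2.22947 |R|=0.59114 →hi
  mid=-2.59129 |R|=1.13389 →lo
  mid=-2.41038 |R|=0.83944 →hi
  mid=-2.50083 |R|=0.98052 →hi
  mid=-2.54606 |R|=1.05563 →lo
  mid=-2.52345 |R|=1.01769 →lo
  mid=-2.51214 |R|=0.99901 →hi
  mid=-2.51780 |R|=1.00832 →lo
  mid=-2.51497 |R|=1.00366 →lo
  ...
  [-2.51285,-2.51267] ⇒ x*=-2.5127
So |R|<1 on (-2.5127, 0).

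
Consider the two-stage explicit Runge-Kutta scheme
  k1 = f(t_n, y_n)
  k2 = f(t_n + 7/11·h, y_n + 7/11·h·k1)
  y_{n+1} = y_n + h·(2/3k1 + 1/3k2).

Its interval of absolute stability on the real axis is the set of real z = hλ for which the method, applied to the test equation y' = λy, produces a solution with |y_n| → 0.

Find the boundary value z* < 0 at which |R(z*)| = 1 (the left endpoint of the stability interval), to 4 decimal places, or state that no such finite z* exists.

On y'=λy, z=hλ:
  k1=λy_n ⇒ h·k1=z·y_n;  k2=λ(1+7/11z)y_n ⇒ h·k2=z(1+7/11z)y_n
  y_{n+1}/y_n = 1 + 2/3z + 1/3z(1+7/11z) = 1 + z + 7/33z²
  R(z) = 1 + z + 7/33z².

Solve |R(x)|<1 on ℝ⁻.
x=-1.65: |R|=0.0725
R=1: x+7/33x²=0 ⇒ x=−33/7=-4.7143; min R=1−1/(4·7/33)=-0.1786>−1
Confirm numerically:
  x=-4.073: |R|=0.44595 <1
  x=-3.754: |R|=0.23532 <1
  x=-2.737: |R|=0.14796 <1
  x=-2.657: |R|=0.15950 <1
  x=-5.300: |R|=1.65848 >1
  x=-5.171: |R|=1.50096 >1
  x=-5.080: |R|=1.39408 >1
So |R|<1 on (-4.7143, 0).

z* = -4.7143.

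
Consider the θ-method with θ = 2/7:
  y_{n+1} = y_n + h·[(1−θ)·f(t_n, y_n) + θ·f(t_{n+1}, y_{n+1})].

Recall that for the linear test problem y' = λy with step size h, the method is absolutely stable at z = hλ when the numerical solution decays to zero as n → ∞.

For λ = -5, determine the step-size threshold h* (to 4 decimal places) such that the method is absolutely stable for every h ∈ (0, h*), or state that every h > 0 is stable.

With y'=λy (z=hλ):
  y_{n+1} = y_n + z·[5/7·y_n + 2/7·y_{n+1}] ⇒ (1 − 2/7z)y_{n+1} = (1 + 5/7z)y_n
  ⇒ R(z) = (1 + 5/7z)/(1 − 2/7z).

Boundary: |R(x)|=1, x<0.
x=-0.87: |R|=0.3032
R=−1: 1+5/7x = −1+2/7x ⇒ -3/7x=2 ⇒ x=2/(-3/7)=-4.6667
Confirm numerically:
  x=-3.984: |R|=0.86317 <1
  x=-3.906: |R|=0.84594 <1
  x=-3.493: |R|=0.74825 <1
  x=-2.963: |R|=0.60460 <1
  x=-5.196: |R|=1.09131 >1
  x=-5.057: |R|=1.06842 >1
  x=-5.052: |R|=1.06759 >1
Stable set (-4.6667, 0).

(-4.6667,0); λ=-5 ⇒ h* = (14/3)/5 = 0.9333.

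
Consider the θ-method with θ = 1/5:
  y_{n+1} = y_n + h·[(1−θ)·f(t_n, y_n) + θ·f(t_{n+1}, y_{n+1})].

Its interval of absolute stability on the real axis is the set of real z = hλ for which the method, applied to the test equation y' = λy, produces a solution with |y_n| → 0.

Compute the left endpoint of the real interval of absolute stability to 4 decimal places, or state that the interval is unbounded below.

Set f=λy, z=hλ:
  y_{n+1} = y_n + z·[4/5·y_n + 1/5·y_{n+1}] ⇒ (1 − 1/5z)y_{n+1} = (1 + 4/5z)y_n
  Hence R(z) = (1 + 4/5z)/(1 − 1/5z).

Need |R(x)|<1, x<0.
x=-0.63: |R|=0.4405
R=−1: 1+4/5x = −1+1/5x ⇒ -3/5x=2 ⇒ x=2/(-3/5)=-3.3333
Confirm numerically:
  x=-2.667: |R|=0.73927 <1
  x=-2.144: |R|=0.50056 <1
  x=-2.067: |R|=0.46243 <1
  x=-3.663: |R|=1.11416 >1
  x=-3.600: |R|=1.09302 >1
Interval (-3.3333, 0).

left endpoint -3.3333.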